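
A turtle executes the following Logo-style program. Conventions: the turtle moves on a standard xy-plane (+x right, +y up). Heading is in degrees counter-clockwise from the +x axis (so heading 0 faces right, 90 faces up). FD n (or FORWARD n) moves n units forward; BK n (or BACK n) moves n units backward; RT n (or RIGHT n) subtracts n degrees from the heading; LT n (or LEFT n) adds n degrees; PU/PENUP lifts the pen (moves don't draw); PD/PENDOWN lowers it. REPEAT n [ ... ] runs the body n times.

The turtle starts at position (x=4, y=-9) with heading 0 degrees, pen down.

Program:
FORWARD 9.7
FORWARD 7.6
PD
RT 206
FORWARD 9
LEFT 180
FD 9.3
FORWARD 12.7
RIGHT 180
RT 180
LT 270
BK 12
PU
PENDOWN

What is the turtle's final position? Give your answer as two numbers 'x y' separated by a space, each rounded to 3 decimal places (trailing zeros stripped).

Answer: 38.245 -3.913

Derivation:
Executing turtle program step by step:
Start: pos=(4,-9), heading=0, pen down
FD 9.7: (4,-9) -> (13.7,-9) [heading=0, draw]
FD 7.6: (13.7,-9) -> (21.3,-9) [heading=0, draw]
PD: pen down
RT 206: heading 0 -> 154
FD 9: (21.3,-9) -> (13.211,-5.055) [heading=154, draw]
LT 180: heading 154 -> 334
FD 9.3: (13.211,-5.055) -> (21.57,-9.132) [heading=334, draw]
FD 12.7: (21.57,-9.132) -> (32.984,-14.699) [heading=334, draw]
RT 180: heading 334 -> 154
RT 180: heading 154 -> 334
LT 270: heading 334 -> 244
BK 12: (32.984,-14.699) -> (38.245,-3.913) [heading=244, draw]
PU: pen up
PD: pen down
Final: pos=(38.245,-3.913), heading=244, 6 segment(s) drawn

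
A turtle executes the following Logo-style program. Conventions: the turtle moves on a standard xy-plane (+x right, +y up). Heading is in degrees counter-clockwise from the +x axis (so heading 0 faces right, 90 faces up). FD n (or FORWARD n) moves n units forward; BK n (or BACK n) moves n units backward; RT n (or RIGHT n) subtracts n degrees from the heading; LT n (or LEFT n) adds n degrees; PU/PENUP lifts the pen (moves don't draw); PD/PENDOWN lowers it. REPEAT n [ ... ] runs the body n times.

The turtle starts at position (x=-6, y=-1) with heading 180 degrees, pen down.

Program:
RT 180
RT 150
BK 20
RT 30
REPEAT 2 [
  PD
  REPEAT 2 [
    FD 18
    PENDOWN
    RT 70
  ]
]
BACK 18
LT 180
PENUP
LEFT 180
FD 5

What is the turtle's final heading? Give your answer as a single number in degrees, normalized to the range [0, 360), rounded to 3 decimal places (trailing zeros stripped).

Executing turtle program step by step:
Start: pos=(-6,-1), heading=180, pen down
RT 180: heading 180 -> 0
RT 150: heading 0 -> 210
BK 20: (-6,-1) -> (11.321,9) [heading=210, draw]
RT 30: heading 210 -> 180
REPEAT 2 [
  -- iteration 1/2 --
  PD: pen down
  REPEAT 2 [
    -- iteration 1/2 --
    FD 18: (11.321,9) -> (-6.679,9) [heading=180, draw]
    PD: pen down
    RT 70: heading 180 -> 110
    -- iteration 2/2 --
    FD 18: (-6.679,9) -> (-12.836,25.914) [heading=110, draw]
    PD: pen down
    RT 70: heading 110 -> 40
  ]
  -- iteration 2/2 --
  PD: pen down
  REPEAT 2 [
    -- iteration 1/2 --
    FD 18: (-12.836,25.914) -> (0.953,37.485) [heading=40, draw]
    PD: pen down
    RT 70: heading 40 -> 330
    -- iteration 2/2 --
    FD 18: (0.953,37.485) -> (16.541,28.485) [heading=330, draw]
    PD: pen down
    RT 70: heading 330 -> 260
  ]
]
BK 18: (16.541,28.485) -> (19.667,46.211) [heading=260, draw]
LT 180: heading 260 -> 80
PU: pen up
LT 180: heading 80 -> 260
FD 5: (19.667,46.211) -> (18.799,41.287) [heading=260, move]
Final: pos=(18.799,41.287), heading=260, 6 segment(s) drawn

Answer: 260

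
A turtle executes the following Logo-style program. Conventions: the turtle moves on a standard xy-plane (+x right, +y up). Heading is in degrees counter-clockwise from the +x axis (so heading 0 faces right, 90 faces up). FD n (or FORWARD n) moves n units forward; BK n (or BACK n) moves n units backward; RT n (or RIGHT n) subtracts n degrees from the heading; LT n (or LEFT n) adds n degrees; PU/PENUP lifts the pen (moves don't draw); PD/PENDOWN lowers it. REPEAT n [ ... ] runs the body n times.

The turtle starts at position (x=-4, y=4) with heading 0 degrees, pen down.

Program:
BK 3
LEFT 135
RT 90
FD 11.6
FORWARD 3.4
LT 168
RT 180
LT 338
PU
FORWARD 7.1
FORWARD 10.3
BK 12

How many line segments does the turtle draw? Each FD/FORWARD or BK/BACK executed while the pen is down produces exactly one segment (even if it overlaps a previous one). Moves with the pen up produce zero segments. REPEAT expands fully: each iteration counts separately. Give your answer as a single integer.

Executing turtle program step by step:
Start: pos=(-4,4), heading=0, pen down
BK 3: (-4,4) -> (-7,4) [heading=0, draw]
LT 135: heading 0 -> 135
RT 90: heading 135 -> 45
FD 11.6: (-7,4) -> (1.202,12.202) [heading=45, draw]
FD 3.4: (1.202,12.202) -> (3.607,14.607) [heading=45, draw]
LT 168: heading 45 -> 213
RT 180: heading 213 -> 33
LT 338: heading 33 -> 11
PU: pen up
FD 7.1: (3.607,14.607) -> (10.576,15.961) [heading=11, move]
FD 10.3: (10.576,15.961) -> (20.687,17.927) [heading=11, move]
BK 12: (20.687,17.927) -> (8.907,15.637) [heading=11, move]
Final: pos=(8.907,15.637), heading=11, 3 segment(s) drawn
Segments drawn: 3

Answer: 3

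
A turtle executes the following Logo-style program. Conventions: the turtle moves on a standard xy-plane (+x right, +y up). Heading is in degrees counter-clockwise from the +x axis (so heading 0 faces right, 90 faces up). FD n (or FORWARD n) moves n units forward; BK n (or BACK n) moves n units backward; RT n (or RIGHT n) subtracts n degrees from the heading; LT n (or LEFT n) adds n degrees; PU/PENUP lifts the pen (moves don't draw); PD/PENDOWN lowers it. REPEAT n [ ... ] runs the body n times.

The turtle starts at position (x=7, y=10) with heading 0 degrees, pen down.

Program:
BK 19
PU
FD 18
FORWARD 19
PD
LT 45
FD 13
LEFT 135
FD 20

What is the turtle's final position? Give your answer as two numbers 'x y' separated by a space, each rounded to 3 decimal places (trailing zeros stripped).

Executing turtle program step by step:
Start: pos=(7,10), heading=0, pen down
BK 19: (7,10) -> (-12,10) [heading=0, draw]
PU: pen up
FD 18: (-12,10) -> (6,10) [heading=0, move]
FD 19: (6,10) -> (25,10) [heading=0, move]
PD: pen down
LT 45: heading 0 -> 45
FD 13: (25,10) -> (34.192,19.192) [heading=45, draw]
LT 135: heading 45 -> 180
FD 20: (34.192,19.192) -> (14.192,19.192) [heading=180, draw]
Final: pos=(14.192,19.192), heading=180, 3 segment(s) drawn

Answer: 14.192 19.192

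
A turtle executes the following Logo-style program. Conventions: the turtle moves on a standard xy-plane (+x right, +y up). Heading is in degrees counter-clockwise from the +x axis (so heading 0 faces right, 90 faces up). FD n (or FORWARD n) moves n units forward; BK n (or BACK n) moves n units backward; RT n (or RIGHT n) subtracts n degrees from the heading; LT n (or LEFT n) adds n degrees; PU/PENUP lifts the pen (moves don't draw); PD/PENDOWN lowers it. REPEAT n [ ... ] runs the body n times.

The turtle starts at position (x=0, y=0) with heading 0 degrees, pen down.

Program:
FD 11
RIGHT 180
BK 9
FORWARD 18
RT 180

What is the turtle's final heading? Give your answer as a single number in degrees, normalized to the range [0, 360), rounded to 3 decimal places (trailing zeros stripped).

Executing turtle program step by step:
Start: pos=(0,0), heading=0, pen down
FD 11: (0,0) -> (11,0) [heading=0, draw]
RT 180: heading 0 -> 180
BK 9: (11,0) -> (20,0) [heading=180, draw]
FD 18: (20,0) -> (2,0) [heading=180, draw]
RT 180: heading 180 -> 0
Final: pos=(2,0), heading=0, 3 segment(s) drawn

Answer: 0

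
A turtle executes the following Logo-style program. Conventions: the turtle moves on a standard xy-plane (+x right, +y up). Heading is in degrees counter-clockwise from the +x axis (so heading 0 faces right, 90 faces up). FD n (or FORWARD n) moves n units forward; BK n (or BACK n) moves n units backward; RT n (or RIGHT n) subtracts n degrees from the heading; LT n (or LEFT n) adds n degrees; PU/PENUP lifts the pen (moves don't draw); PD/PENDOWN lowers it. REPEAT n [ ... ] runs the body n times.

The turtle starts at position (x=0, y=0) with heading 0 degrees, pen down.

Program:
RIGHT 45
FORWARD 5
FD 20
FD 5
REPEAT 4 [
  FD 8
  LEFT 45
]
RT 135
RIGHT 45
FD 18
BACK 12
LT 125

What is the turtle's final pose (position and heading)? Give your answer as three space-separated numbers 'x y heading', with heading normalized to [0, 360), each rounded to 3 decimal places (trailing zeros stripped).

Answer: 44.77 -17.456 80

Derivation:
Executing turtle program step by step:
Start: pos=(0,0), heading=0, pen down
RT 45: heading 0 -> 315
FD 5: (0,0) -> (3.536,-3.536) [heading=315, draw]
FD 20: (3.536,-3.536) -> (17.678,-17.678) [heading=315, draw]
FD 5: (17.678,-17.678) -> (21.213,-21.213) [heading=315, draw]
REPEAT 4 [
  -- iteration 1/4 --
  FD 8: (21.213,-21.213) -> (26.87,-26.87) [heading=315, draw]
  LT 45: heading 315 -> 0
  -- iteration 2/4 --
  FD 8: (26.87,-26.87) -> (34.87,-26.87) [heading=0, draw]
  LT 45: heading 0 -> 45
  -- iteration 3/4 --
  FD 8: (34.87,-26.87) -> (40.527,-21.213) [heading=45, draw]
  LT 45: heading 45 -> 90
  -- iteration 4/4 --
  FD 8: (40.527,-21.213) -> (40.527,-13.213) [heading=90, draw]
  LT 45: heading 90 -> 135
]
RT 135: heading 135 -> 0
RT 45: heading 0 -> 315
FD 18: (40.527,-13.213) -> (53.255,-25.941) [heading=315, draw]
BK 12: (53.255,-25.941) -> (44.77,-17.456) [heading=315, draw]
LT 125: heading 315 -> 80
Final: pos=(44.77,-17.456), heading=80, 9 segment(s) drawn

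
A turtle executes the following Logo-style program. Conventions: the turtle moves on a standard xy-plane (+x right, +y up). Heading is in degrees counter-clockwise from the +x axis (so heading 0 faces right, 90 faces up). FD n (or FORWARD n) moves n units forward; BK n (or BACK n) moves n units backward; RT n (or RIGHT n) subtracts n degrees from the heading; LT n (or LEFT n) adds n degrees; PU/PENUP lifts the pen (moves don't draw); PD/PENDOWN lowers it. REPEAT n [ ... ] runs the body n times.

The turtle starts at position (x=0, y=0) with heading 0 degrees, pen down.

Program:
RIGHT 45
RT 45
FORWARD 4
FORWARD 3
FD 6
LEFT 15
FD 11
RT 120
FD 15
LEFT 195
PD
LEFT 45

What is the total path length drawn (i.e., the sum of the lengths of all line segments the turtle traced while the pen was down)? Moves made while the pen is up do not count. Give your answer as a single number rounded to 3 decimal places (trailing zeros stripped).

Answer: 39

Derivation:
Executing turtle program step by step:
Start: pos=(0,0), heading=0, pen down
RT 45: heading 0 -> 315
RT 45: heading 315 -> 270
FD 4: (0,0) -> (0,-4) [heading=270, draw]
FD 3: (0,-4) -> (0,-7) [heading=270, draw]
FD 6: (0,-7) -> (0,-13) [heading=270, draw]
LT 15: heading 270 -> 285
FD 11: (0,-13) -> (2.847,-23.625) [heading=285, draw]
RT 120: heading 285 -> 165
FD 15: (2.847,-23.625) -> (-11.642,-19.743) [heading=165, draw]
LT 195: heading 165 -> 0
PD: pen down
LT 45: heading 0 -> 45
Final: pos=(-11.642,-19.743), heading=45, 5 segment(s) drawn

Segment lengths:
  seg 1: (0,0) -> (0,-4), length = 4
  seg 2: (0,-4) -> (0,-7), length = 3
  seg 3: (0,-7) -> (0,-13), length = 6
  seg 4: (0,-13) -> (2.847,-23.625), length = 11
  seg 5: (2.847,-23.625) -> (-11.642,-19.743), length = 15
Total = 39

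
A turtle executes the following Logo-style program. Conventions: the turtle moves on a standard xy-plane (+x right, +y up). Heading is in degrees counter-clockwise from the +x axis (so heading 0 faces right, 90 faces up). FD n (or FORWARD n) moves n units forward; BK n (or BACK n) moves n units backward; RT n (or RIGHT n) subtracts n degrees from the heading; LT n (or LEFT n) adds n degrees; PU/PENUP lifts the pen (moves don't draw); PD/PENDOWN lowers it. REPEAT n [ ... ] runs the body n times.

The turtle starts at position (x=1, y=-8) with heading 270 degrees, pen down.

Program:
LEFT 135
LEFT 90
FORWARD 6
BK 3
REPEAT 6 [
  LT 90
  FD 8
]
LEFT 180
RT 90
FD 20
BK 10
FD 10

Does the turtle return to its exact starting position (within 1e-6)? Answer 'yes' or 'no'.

Executing turtle program step by step:
Start: pos=(1,-8), heading=270, pen down
LT 135: heading 270 -> 45
LT 90: heading 45 -> 135
FD 6: (1,-8) -> (-3.243,-3.757) [heading=135, draw]
BK 3: (-3.243,-3.757) -> (-1.121,-5.879) [heading=135, draw]
REPEAT 6 [
  -- iteration 1/6 --
  LT 90: heading 135 -> 225
  FD 8: (-1.121,-5.879) -> (-6.778,-11.536) [heading=225, draw]
  -- iteration 2/6 --
  LT 90: heading 225 -> 315
  FD 8: (-6.778,-11.536) -> (-1.121,-17.192) [heading=315, draw]
  -- iteration 3/6 --
  LT 90: heading 315 -> 45
  FD 8: (-1.121,-17.192) -> (4.536,-11.536) [heading=45, draw]
  -- iteration 4/6 --
  LT 90: heading 45 -> 135
  FD 8: (4.536,-11.536) -> (-1.121,-5.879) [heading=135, draw]
  -- iteration 5/6 --
  LT 90: heading 135 -> 225
  FD 8: (-1.121,-5.879) -> (-6.778,-11.536) [heading=225, draw]
  -- iteration 6/6 --
  LT 90: heading 225 -> 315
  FD 8: (-6.778,-11.536) -> (-1.121,-17.192) [heading=315, draw]
]
LT 180: heading 315 -> 135
RT 90: heading 135 -> 45
FD 20: (-1.121,-17.192) -> (13.021,-3.05) [heading=45, draw]
BK 10: (13.021,-3.05) -> (5.95,-10.121) [heading=45, draw]
FD 10: (5.95,-10.121) -> (13.021,-3.05) [heading=45, draw]
Final: pos=(13.021,-3.05), heading=45, 11 segment(s) drawn

Start position: (1, -8)
Final position: (13.021, -3.05)
Distance = 13; >= 1e-6 -> NOT closed

Answer: no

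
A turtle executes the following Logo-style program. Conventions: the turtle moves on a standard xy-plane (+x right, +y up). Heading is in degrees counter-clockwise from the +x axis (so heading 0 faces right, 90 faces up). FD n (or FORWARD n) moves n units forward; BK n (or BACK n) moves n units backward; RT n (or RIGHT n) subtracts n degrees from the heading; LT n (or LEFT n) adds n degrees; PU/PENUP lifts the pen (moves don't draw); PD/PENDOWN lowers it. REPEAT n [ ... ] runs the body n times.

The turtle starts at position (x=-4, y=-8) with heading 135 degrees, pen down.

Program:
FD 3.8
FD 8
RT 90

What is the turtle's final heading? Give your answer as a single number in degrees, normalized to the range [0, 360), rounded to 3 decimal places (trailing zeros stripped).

Answer: 45

Derivation:
Executing turtle program step by step:
Start: pos=(-4,-8), heading=135, pen down
FD 3.8: (-4,-8) -> (-6.687,-5.313) [heading=135, draw]
FD 8: (-6.687,-5.313) -> (-12.344,0.344) [heading=135, draw]
RT 90: heading 135 -> 45
Final: pos=(-12.344,0.344), heading=45, 2 segment(s) drawn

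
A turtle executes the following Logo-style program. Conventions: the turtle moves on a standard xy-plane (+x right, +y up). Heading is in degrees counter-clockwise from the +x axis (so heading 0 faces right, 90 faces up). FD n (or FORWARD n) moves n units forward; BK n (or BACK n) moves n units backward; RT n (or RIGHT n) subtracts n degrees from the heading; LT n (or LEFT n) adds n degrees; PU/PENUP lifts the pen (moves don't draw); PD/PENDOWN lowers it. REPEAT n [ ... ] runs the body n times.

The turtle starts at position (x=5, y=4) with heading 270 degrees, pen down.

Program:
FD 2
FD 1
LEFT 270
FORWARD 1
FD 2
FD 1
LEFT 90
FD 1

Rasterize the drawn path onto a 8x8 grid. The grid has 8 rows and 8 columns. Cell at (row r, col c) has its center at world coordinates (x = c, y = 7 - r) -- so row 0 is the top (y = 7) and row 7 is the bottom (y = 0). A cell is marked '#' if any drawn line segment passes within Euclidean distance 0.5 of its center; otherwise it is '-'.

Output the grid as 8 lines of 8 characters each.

Segment 0: (5,4) -> (5,2)
Segment 1: (5,2) -> (5,1)
Segment 2: (5,1) -> (4,1)
Segment 3: (4,1) -> (2,1)
Segment 4: (2,1) -> (1,1)
Segment 5: (1,1) -> (1,0)

Answer: --------
--------
--------
-----#--
-----#--
-----#--
-#####--
-#------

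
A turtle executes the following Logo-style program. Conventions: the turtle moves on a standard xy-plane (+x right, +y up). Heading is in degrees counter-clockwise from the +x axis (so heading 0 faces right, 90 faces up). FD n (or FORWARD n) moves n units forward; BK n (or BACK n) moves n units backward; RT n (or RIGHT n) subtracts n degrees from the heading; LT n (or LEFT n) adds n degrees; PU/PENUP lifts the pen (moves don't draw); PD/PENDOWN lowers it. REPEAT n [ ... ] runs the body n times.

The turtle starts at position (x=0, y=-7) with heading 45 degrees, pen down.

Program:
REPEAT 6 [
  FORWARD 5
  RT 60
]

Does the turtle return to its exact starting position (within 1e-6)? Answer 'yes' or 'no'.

Executing turtle program step by step:
Start: pos=(0,-7), heading=45, pen down
REPEAT 6 [
  -- iteration 1/6 --
  FD 5: (0,-7) -> (3.536,-3.464) [heading=45, draw]
  RT 60: heading 45 -> 345
  -- iteration 2/6 --
  FD 5: (3.536,-3.464) -> (8.365,-4.759) [heading=345, draw]
  RT 60: heading 345 -> 285
  -- iteration 3/6 --
  FD 5: (8.365,-4.759) -> (9.659,-9.588) [heading=285, draw]
  RT 60: heading 285 -> 225
  -- iteration 4/6 --
  FD 5: (9.659,-9.588) -> (6.124,-13.124) [heading=225, draw]
  RT 60: heading 225 -> 165
  -- iteration 5/6 --
  FD 5: (6.124,-13.124) -> (1.294,-11.83) [heading=165, draw]
  RT 60: heading 165 -> 105
  -- iteration 6/6 --
  FD 5: (1.294,-11.83) -> (0,-7) [heading=105, draw]
  RT 60: heading 105 -> 45
]
Final: pos=(0,-7), heading=45, 6 segment(s) drawn

Start position: (0, -7)
Final position: (0, -7)
Distance = 0; < 1e-6 -> CLOSED

Answer: yes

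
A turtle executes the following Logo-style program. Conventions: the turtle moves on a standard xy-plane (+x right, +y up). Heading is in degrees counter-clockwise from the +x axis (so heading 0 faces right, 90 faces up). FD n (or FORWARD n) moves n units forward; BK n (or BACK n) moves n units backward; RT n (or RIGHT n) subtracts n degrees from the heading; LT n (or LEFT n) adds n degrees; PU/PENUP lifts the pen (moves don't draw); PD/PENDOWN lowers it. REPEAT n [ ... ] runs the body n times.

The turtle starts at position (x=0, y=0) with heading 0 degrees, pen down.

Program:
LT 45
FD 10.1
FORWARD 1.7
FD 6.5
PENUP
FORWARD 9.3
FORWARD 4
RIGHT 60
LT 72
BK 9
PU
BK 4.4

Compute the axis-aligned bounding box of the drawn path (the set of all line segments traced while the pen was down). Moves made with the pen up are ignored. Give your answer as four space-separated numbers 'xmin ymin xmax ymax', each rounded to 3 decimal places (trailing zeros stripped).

Answer: 0 0 12.94 12.94

Derivation:
Executing turtle program step by step:
Start: pos=(0,0), heading=0, pen down
LT 45: heading 0 -> 45
FD 10.1: (0,0) -> (7.142,7.142) [heading=45, draw]
FD 1.7: (7.142,7.142) -> (8.344,8.344) [heading=45, draw]
FD 6.5: (8.344,8.344) -> (12.94,12.94) [heading=45, draw]
PU: pen up
FD 9.3: (12.94,12.94) -> (19.516,19.516) [heading=45, move]
FD 4: (19.516,19.516) -> (22.345,22.345) [heading=45, move]
RT 60: heading 45 -> 345
LT 72: heading 345 -> 57
BK 9: (22.345,22.345) -> (17.443,14.797) [heading=57, move]
PU: pen up
BK 4.4: (17.443,14.797) -> (15.046,11.106) [heading=57, move]
Final: pos=(15.046,11.106), heading=57, 3 segment(s) drawn

Segment endpoints: x in {0, 7.142, 8.344, 12.94}, y in {0, 7.142, 8.344, 12.94}
xmin=0, ymin=0, xmax=12.94, ymax=12.94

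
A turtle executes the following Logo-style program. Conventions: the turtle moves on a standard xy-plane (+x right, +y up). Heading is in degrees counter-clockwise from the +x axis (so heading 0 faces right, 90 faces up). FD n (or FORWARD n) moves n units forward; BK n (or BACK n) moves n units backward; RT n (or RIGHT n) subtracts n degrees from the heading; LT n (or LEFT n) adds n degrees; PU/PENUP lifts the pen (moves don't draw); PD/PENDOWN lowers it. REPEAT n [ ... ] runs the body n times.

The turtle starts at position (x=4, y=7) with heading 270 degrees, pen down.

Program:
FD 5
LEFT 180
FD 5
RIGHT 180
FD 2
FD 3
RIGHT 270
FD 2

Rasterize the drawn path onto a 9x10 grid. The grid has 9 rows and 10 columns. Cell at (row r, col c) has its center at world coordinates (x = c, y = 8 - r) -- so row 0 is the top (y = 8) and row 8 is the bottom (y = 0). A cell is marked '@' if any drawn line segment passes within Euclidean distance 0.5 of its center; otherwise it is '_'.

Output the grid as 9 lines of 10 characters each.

Answer: __________
____@_____
____@_____
____@_____
____@_____
____@_____
____@@@___
__________
__________

Derivation:
Segment 0: (4,7) -> (4,2)
Segment 1: (4,2) -> (4,7)
Segment 2: (4,7) -> (4,5)
Segment 3: (4,5) -> (4,2)
Segment 4: (4,2) -> (6,2)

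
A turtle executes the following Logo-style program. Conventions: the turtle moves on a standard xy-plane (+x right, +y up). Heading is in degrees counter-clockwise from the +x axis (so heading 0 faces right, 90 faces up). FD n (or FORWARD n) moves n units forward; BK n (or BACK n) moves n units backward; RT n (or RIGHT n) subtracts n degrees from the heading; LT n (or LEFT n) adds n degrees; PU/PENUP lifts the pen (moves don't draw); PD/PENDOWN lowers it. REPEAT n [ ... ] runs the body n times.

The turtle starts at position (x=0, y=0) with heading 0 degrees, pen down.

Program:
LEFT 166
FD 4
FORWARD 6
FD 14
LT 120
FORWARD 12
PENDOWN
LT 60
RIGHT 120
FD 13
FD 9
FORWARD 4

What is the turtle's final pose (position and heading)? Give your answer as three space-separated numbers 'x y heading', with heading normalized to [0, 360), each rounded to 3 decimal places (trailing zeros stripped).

Answer: -38.041 -24.432 226

Derivation:
Executing turtle program step by step:
Start: pos=(0,0), heading=0, pen down
LT 166: heading 0 -> 166
FD 4: (0,0) -> (-3.881,0.968) [heading=166, draw]
FD 6: (-3.881,0.968) -> (-9.703,2.419) [heading=166, draw]
FD 14: (-9.703,2.419) -> (-23.287,5.806) [heading=166, draw]
LT 120: heading 166 -> 286
FD 12: (-23.287,5.806) -> (-19.979,-5.729) [heading=286, draw]
PD: pen down
LT 60: heading 286 -> 346
RT 120: heading 346 -> 226
FD 13: (-19.979,-5.729) -> (-29.01,-15.08) [heading=226, draw]
FD 9: (-29.01,-15.08) -> (-35.262,-21.554) [heading=226, draw]
FD 4: (-35.262,-21.554) -> (-38.041,-24.432) [heading=226, draw]
Final: pos=(-38.041,-24.432), heading=226, 7 segment(s) drawn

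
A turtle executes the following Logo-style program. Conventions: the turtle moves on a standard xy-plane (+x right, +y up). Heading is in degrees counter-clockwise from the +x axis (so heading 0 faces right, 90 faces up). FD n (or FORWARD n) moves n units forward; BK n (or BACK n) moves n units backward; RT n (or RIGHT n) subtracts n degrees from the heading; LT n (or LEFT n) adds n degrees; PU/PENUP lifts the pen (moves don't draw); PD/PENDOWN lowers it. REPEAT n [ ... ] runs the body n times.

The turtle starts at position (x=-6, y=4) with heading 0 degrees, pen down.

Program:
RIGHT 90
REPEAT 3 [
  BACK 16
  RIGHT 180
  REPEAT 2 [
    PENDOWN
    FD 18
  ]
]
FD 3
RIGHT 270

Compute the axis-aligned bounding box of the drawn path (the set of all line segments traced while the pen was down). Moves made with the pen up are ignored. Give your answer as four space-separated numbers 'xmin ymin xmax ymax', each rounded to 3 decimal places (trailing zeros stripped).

Answer: -6 4 -6 59

Derivation:
Executing turtle program step by step:
Start: pos=(-6,4), heading=0, pen down
RT 90: heading 0 -> 270
REPEAT 3 [
  -- iteration 1/3 --
  BK 16: (-6,4) -> (-6,20) [heading=270, draw]
  RT 180: heading 270 -> 90
  REPEAT 2 [
    -- iteration 1/2 --
    PD: pen down
    FD 18: (-6,20) -> (-6,38) [heading=90, draw]
    -- iteration 2/2 --
    PD: pen down
    FD 18: (-6,38) -> (-6,56) [heading=90, draw]
  ]
  -- iteration 2/3 --
  BK 16: (-6,56) -> (-6,40) [heading=90, draw]
  RT 180: heading 90 -> 270
  REPEAT 2 [
    -- iteration 1/2 --
    PD: pen down
    FD 18: (-6,40) -> (-6,22) [heading=270, draw]
    -- iteration 2/2 --
    PD: pen down
    FD 18: (-6,22) -> (-6,4) [heading=270, draw]
  ]
  -- iteration 3/3 --
  BK 16: (-6,4) -> (-6,20) [heading=270, draw]
  RT 180: heading 270 -> 90
  REPEAT 2 [
    -- iteration 1/2 --
    PD: pen down
    FD 18: (-6,20) -> (-6,38) [heading=90, draw]
    -- iteration 2/2 --
    PD: pen down
    FD 18: (-6,38) -> (-6,56) [heading=90, draw]
  ]
]
FD 3: (-6,56) -> (-6,59) [heading=90, draw]
RT 270: heading 90 -> 180
Final: pos=(-6,59), heading=180, 10 segment(s) drawn

Segment endpoints: x in {-6, -6, -6, -6, -6, -6, -6, -6}, y in {4, 20, 22, 38, 40, 56, 59}
xmin=-6, ymin=4, xmax=-6, ymax=59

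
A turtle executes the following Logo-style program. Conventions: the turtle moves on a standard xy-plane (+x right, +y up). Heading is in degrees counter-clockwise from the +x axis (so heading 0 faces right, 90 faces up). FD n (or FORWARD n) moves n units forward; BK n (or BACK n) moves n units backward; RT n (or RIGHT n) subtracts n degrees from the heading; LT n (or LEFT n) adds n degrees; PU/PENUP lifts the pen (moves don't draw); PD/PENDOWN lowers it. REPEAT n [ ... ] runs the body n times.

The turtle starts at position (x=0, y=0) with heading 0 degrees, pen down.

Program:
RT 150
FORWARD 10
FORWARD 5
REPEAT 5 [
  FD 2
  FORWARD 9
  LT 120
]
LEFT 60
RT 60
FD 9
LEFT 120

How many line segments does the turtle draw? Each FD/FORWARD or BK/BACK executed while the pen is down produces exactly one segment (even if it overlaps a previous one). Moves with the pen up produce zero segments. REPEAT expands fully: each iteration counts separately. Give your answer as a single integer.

Answer: 13

Derivation:
Executing turtle program step by step:
Start: pos=(0,0), heading=0, pen down
RT 150: heading 0 -> 210
FD 10: (0,0) -> (-8.66,-5) [heading=210, draw]
FD 5: (-8.66,-5) -> (-12.99,-7.5) [heading=210, draw]
REPEAT 5 [
  -- iteration 1/5 --
  FD 2: (-12.99,-7.5) -> (-14.722,-8.5) [heading=210, draw]
  FD 9: (-14.722,-8.5) -> (-22.517,-13) [heading=210, draw]
  LT 120: heading 210 -> 330
  -- iteration 2/5 --
  FD 2: (-22.517,-13) -> (-20.785,-14) [heading=330, draw]
  FD 9: (-20.785,-14) -> (-12.99,-18.5) [heading=330, draw]
  LT 120: heading 330 -> 90
  -- iteration 3/5 --
  FD 2: (-12.99,-18.5) -> (-12.99,-16.5) [heading=90, draw]
  FD 9: (-12.99,-16.5) -> (-12.99,-7.5) [heading=90, draw]
  LT 120: heading 90 -> 210
  -- iteration 4/5 --
  FD 2: (-12.99,-7.5) -> (-14.722,-8.5) [heading=210, draw]
  FD 9: (-14.722,-8.5) -> (-22.517,-13) [heading=210, draw]
  LT 120: heading 210 -> 330
  -- iteration 5/5 --
  FD 2: (-22.517,-13) -> (-20.785,-14) [heading=330, draw]
  FD 9: (-20.785,-14) -> (-12.99,-18.5) [heading=330, draw]
  LT 120: heading 330 -> 90
]
LT 60: heading 90 -> 150
RT 60: heading 150 -> 90
FD 9: (-12.99,-18.5) -> (-12.99,-9.5) [heading=90, draw]
LT 120: heading 90 -> 210
Final: pos=(-12.99,-9.5), heading=210, 13 segment(s) drawn
Segments drawn: 13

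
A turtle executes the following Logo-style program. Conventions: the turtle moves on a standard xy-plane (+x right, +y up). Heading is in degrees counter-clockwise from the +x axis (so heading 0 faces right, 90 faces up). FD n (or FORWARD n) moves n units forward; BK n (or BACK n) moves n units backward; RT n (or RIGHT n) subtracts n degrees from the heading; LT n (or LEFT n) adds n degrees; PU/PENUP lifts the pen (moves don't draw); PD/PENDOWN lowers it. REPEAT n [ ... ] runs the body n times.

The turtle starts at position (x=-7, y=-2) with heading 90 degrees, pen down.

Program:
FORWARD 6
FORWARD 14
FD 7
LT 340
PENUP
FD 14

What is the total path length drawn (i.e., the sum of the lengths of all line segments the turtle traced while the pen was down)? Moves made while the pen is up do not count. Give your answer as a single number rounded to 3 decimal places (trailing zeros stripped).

Answer: 27

Derivation:
Executing turtle program step by step:
Start: pos=(-7,-2), heading=90, pen down
FD 6: (-7,-2) -> (-7,4) [heading=90, draw]
FD 14: (-7,4) -> (-7,18) [heading=90, draw]
FD 7: (-7,18) -> (-7,25) [heading=90, draw]
LT 340: heading 90 -> 70
PU: pen up
FD 14: (-7,25) -> (-2.212,38.156) [heading=70, move]
Final: pos=(-2.212,38.156), heading=70, 3 segment(s) drawn

Segment lengths:
  seg 1: (-7,-2) -> (-7,4), length = 6
  seg 2: (-7,4) -> (-7,18), length = 14
  seg 3: (-7,18) -> (-7,25), length = 7
Total = 27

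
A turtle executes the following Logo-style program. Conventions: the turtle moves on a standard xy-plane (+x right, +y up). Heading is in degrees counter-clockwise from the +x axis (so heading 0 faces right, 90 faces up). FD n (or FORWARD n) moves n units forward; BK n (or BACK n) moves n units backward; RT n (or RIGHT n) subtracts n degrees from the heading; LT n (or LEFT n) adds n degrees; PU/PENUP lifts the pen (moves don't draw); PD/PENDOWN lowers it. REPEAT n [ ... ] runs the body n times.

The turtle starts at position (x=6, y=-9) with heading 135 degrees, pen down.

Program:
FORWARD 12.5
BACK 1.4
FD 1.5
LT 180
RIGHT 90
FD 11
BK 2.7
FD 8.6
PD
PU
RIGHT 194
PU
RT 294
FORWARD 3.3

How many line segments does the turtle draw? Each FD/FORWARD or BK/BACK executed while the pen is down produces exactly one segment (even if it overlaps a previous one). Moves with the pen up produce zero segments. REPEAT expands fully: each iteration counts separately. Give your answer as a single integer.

Executing turtle program step by step:
Start: pos=(6,-9), heading=135, pen down
FD 12.5: (6,-9) -> (-2.839,-0.161) [heading=135, draw]
BK 1.4: (-2.839,-0.161) -> (-1.849,-1.151) [heading=135, draw]
FD 1.5: (-1.849,-1.151) -> (-2.91,-0.09) [heading=135, draw]
LT 180: heading 135 -> 315
RT 90: heading 315 -> 225
FD 11: (-2.91,-0.09) -> (-10.688,-7.869) [heading=225, draw]
BK 2.7: (-10.688,-7.869) -> (-8.779,-5.959) [heading=225, draw]
FD 8.6: (-8.779,-5.959) -> (-14.86,-12.041) [heading=225, draw]
PD: pen down
PU: pen up
RT 194: heading 225 -> 31
PU: pen up
RT 294: heading 31 -> 97
FD 3.3: (-14.86,-12.041) -> (-15.262,-8.765) [heading=97, move]
Final: pos=(-15.262,-8.765), heading=97, 6 segment(s) drawn
Segments drawn: 6

Answer: 6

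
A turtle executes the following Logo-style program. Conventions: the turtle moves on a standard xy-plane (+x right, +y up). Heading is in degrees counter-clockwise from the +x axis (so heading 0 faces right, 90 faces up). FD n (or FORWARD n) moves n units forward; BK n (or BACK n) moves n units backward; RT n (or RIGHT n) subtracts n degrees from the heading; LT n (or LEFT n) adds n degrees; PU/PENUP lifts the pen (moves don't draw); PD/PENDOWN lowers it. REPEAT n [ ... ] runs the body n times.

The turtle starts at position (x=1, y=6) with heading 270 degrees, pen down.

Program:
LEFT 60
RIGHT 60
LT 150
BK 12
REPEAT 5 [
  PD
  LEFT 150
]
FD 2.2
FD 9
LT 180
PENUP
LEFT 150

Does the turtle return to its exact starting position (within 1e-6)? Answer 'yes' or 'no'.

Answer: no

Derivation:
Executing turtle program step by step:
Start: pos=(1,6), heading=270, pen down
LT 60: heading 270 -> 330
RT 60: heading 330 -> 270
LT 150: heading 270 -> 60
BK 12: (1,6) -> (-5,-4.392) [heading=60, draw]
REPEAT 5 [
  -- iteration 1/5 --
  PD: pen down
  LT 150: heading 60 -> 210
  -- iteration 2/5 --
  PD: pen down
  LT 150: heading 210 -> 0
  -- iteration 3/5 --
  PD: pen down
  LT 150: heading 0 -> 150
  -- iteration 4/5 --
  PD: pen down
  LT 150: heading 150 -> 300
  -- iteration 5/5 --
  PD: pen down
  LT 150: heading 300 -> 90
]
FD 2.2: (-5,-4.392) -> (-5,-2.192) [heading=90, draw]
FD 9: (-5,-2.192) -> (-5,6.808) [heading=90, draw]
LT 180: heading 90 -> 270
PU: pen up
LT 150: heading 270 -> 60
Final: pos=(-5,6.808), heading=60, 3 segment(s) drawn

Start position: (1, 6)
Final position: (-5, 6.808)
Distance = 6.054; >= 1e-6 -> NOT closed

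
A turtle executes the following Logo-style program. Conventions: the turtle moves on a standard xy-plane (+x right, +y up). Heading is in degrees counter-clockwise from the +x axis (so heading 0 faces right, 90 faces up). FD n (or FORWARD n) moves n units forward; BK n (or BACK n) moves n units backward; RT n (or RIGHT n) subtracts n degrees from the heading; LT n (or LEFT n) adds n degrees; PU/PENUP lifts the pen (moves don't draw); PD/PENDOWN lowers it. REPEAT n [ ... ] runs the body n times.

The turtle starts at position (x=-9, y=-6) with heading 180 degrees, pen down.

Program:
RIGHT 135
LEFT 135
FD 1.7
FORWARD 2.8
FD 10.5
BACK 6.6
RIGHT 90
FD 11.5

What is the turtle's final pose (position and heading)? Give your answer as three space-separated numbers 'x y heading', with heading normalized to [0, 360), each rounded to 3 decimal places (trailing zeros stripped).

Answer: -17.4 5.5 90

Derivation:
Executing turtle program step by step:
Start: pos=(-9,-6), heading=180, pen down
RT 135: heading 180 -> 45
LT 135: heading 45 -> 180
FD 1.7: (-9,-6) -> (-10.7,-6) [heading=180, draw]
FD 2.8: (-10.7,-6) -> (-13.5,-6) [heading=180, draw]
FD 10.5: (-13.5,-6) -> (-24,-6) [heading=180, draw]
BK 6.6: (-24,-6) -> (-17.4,-6) [heading=180, draw]
RT 90: heading 180 -> 90
FD 11.5: (-17.4,-6) -> (-17.4,5.5) [heading=90, draw]
Final: pos=(-17.4,5.5), heading=90, 5 segment(s) drawn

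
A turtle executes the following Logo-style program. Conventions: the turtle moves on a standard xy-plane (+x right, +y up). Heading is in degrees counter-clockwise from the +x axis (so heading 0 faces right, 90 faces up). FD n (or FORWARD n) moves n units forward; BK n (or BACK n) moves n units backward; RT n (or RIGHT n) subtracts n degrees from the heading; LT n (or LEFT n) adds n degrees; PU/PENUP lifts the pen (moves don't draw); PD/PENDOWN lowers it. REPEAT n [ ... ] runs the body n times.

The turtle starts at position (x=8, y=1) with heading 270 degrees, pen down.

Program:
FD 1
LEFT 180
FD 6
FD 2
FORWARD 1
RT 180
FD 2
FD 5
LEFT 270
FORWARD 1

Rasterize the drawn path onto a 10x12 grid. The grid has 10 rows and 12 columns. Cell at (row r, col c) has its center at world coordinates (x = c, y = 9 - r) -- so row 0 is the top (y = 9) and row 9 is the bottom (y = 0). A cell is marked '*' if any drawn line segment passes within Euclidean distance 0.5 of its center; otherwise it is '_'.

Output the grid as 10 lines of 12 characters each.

Segment 0: (8,1) -> (8,0)
Segment 1: (8,0) -> (8,6)
Segment 2: (8,6) -> (8,8)
Segment 3: (8,8) -> (8,9)
Segment 4: (8,9) -> (8,7)
Segment 5: (8,7) -> (8,2)
Segment 6: (8,2) -> (7,2)

Answer: ________*___
________*___
________*___
________*___
________*___
________*___
________*___
_______**___
________*___
________*___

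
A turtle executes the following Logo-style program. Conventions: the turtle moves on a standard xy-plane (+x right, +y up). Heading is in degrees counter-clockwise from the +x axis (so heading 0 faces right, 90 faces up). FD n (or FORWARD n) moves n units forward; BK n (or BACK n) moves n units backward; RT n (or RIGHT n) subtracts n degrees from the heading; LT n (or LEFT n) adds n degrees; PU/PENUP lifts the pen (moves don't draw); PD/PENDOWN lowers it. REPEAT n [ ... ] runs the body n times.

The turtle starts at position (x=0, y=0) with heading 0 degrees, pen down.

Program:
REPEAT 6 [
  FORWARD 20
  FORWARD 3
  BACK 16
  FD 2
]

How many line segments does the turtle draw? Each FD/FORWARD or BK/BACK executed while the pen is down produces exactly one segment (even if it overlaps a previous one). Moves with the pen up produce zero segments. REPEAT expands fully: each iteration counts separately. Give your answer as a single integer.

Answer: 24

Derivation:
Executing turtle program step by step:
Start: pos=(0,0), heading=0, pen down
REPEAT 6 [
  -- iteration 1/6 --
  FD 20: (0,0) -> (20,0) [heading=0, draw]
  FD 3: (20,0) -> (23,0) [heading=0, draw]
  BK 16: (23,0) -> (7,0) [heading=0, draw]
  FD 2: (7,0) -> (9,0) [heading=0, draw]
  -- iteration 2/6 --
  FD 20: (9,0) -> (29,0) [heading=0, draw]
  FD 3: (29,0) -> (32,0) [heading=0, draw]
  BK 16: (32,0) -> (16,0) [heading=0, draw]
  FD 2: (16,0) -> (18,0) [heading=0, draw]
  -- iteration 3/6 --
  FD 20: (18,0) -> (38,0) [heading=0, draw]
  FD 3: (38,0) -> (41,0) [heading=0, draw]
  BK 16: (41,0) -> (25,0) [heading=0, draw]
  FD 2: (25,0) -> (27,0) [heading=0, draw]
  -- iteration 4/6 --
  FD 20: (27,0) -> (47,0) [heading=0, draw]
  FD 3: (47,0) -> (50,0) [heading=0, draw]
  BK 16: (50,0) -> (34,0) [heading=0, draw]
  FD 2: (34,0) -> (36,0) [heading=0, draw]
  -- iteration 5/6 --
  FD 20: (36,0) -> (56,0) [heading=0, draw]
  FD 3: (56,0) -> (59,0) [heading=0, draw]
  BK 16: (59,0) -> (43,0) [heading=0, draw]
  FD 2: (43,0) -> (45,0) [heading=0, draw]
  -- iteration 6/6 --
  FD 20: (45,0) -> (65,0) [heading=0, draw]
  FD 3: (65,0) -> (68,0) [heading=0, draw]
  BK 16: (68,0) -> (52,0) [heading=0, draw]
  FD 2: (52,0) -> (54,0) [heading=0, draw]
]
Final: pos=(54,0), heading=0, 24 segment(s) drawn
Segments drawn: 24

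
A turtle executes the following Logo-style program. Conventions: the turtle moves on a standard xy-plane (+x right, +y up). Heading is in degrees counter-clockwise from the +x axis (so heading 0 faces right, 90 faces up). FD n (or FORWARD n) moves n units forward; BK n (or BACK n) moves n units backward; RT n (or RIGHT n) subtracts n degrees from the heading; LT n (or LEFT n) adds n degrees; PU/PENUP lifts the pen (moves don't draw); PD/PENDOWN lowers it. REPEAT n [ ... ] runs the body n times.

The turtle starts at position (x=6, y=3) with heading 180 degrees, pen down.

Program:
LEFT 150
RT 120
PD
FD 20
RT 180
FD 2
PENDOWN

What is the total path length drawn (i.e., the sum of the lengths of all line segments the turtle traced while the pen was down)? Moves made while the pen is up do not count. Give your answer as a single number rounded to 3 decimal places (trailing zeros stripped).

Answer: 22

Derivation:
Executing turtle program step by step:
Start: pos=(6,3), heading=180, pen down
LT 150: heading 180 -> 330
RT 120: heading 330 -> 210
PD: pen down
FD 20: (6,3) -> (-11.321,-7) [heading=210, draw]
RT 180: heading 210 -> 30
FD 2: (-11.321,-7) -> (-9.588,-6) [heading=30, draw]
PD: pen down
Final: pos=(-9.588,-6), heading=30, 2 segment(s) drawn

Segment lengths:
  seg 1: (6,3) -> (-11.321,-7), length = 20
  seg 2: (-11.321,-7) -> (-9.588,-6), length = 2
Total = 22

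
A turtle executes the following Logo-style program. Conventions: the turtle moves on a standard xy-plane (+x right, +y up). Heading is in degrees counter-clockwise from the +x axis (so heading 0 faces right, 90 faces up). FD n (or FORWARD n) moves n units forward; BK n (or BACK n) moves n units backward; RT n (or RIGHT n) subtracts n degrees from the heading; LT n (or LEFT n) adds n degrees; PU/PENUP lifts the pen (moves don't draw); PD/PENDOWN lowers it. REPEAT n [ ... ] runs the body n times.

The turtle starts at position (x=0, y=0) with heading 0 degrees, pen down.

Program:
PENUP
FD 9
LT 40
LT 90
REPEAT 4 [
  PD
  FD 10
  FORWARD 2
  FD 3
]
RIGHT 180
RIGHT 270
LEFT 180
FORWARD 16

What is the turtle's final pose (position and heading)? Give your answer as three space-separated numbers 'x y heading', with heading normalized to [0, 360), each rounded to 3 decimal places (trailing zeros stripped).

Executing turtle program step by step:
Start: pos=(0,0), heading=0, pen down
PU: pen up
FD 9: (0,0) -> (9,0) [heading=0, move]
LT 40: heading 0 -> 40
LT 90: heading 40 -> 130
REPEAT 4 [
  -- iteration 1/4 --
  PD: pen down
  FD 10: (9,0) -> (2.572,7.66) [heading=130, draw]
  FD 2: (2.572,7.66) -> (1.287,9.193) [heading=130, draw]
  FD 3: (1.287,9.193) -> (-0.642,11.491) [heading=130, draw]
  -- iteration 2/4 --
  PD: pen down
  FD 10: (-0.642,11.491) -> (-7.07,19.151) [heading=130, draw]
  FD 2: (-7.07,19.151) -> (-8.355,20.683) [heading=130, draw]
  FD 3: (-8.355,20.683) -> (-10.284,22.981) [heading=130, draw]
  -- iteration 3/4 --
  PD: pen down
  FD 10: (-10.284,22.981) -> (-16.712,30.642) [heading=130, draw]
  FD 2: (-16.712,30.642) -> (-17.997,32.174) [heading=130, draw]
  FD 3: (-17.997,32.174) -> (-19.925,34.472) [heading=130, draw]
  -- iteration 4/4 --
  PD: pen down
  FD 10: (-19.925,34.472) -> (-26.353,42.132) [heading=130, draw]
  FD 2: (-26.353,42.132) -> (-27.639,43.665) [heading=130, draw]
  FD 3: (-27.639,43.665) -> (-29.567,45.963) [heading=130, draw]
]
RT 180: heading 130 -> 310
RT 270: heading 310 -> 40
LT 180: heading 40 -> 220
FD 16: (-29.567,45.963) -> (-41.824,35.678) [heading=220, draw]
Final: pos=(-41.824,35.678), heading=220, 13 segment(s) drawn

Answer: -41.824 35.678 220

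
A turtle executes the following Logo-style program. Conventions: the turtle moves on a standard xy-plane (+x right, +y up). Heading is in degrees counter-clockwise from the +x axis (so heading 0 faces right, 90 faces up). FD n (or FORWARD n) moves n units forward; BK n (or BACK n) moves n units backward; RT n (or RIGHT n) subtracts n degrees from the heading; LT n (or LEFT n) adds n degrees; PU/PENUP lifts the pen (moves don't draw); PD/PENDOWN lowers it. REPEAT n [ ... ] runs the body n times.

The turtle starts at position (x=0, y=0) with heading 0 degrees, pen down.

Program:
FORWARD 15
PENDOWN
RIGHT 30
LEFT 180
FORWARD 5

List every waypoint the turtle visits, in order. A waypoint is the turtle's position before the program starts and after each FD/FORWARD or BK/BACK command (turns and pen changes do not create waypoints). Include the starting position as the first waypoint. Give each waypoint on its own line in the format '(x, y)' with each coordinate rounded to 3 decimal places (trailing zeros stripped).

Answer: (0, 0)
(15, 0)
(10.67, 2.5)

Derivation:
Executing turtle program step by step:
Start: pos=(0,0), heading=0, pen down
FD 15: (0,0) -> (15,0) [heading=0, draw]
PD: pen down
RT 30: heading 0 -> 330
LT 180: heading 330 -> 150
FD 5: (15,0) -> (10.67,2.5) [heading=150, draw]
Final: pos=(10.67,2.5), heading=150, 2 segment(s) drawn
Waypoints (3 total):
(0, 0)
(15, 0)
(10.67, 2.5)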